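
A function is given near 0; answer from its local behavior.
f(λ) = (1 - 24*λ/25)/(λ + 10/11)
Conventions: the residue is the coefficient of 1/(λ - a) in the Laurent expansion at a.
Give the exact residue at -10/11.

At the order-1 pole -10/11 set g(λ) = (λ - (-10/11))*f(λ) = 1 - 24*λ/25.
Simple pole: residue = g(a) at a = -10/11, which is 103/55.

The residue is 103/55.


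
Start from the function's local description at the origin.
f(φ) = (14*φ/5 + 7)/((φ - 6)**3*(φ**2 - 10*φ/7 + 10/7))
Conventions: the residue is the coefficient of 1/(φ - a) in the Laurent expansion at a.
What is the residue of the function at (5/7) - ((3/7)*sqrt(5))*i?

The residue is (-959371/41212040) - ((394107/41212040)*sqrt(5))*i.

The factor φ**2 - 10*φ/7 + 10/7 splits as (φ - a)(φ - a') with a = (5/7) - ((3/7)*sqrt(5))*i, a' = (5/7) + ((3/7)*sqrt(5))*i. At the order-1 pole a set g(φ) = (φ - a)*f(φ) = [(14*φ/5 + 7)/(φ - 6)**3] / (φ - a').
Simple pole: residue = g(a) at a = (5/7) - ((3/7)*sqrt(5))*i, which is (-959371/41212040) - ((394107/41212040)*sqrt(5))*i.


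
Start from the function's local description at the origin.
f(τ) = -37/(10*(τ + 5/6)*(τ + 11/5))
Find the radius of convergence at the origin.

Denominator factor (τ + 11/5): pole of order 1 at -11/5, modulus 11/5.
Denominator factor (τ + 5/6): pole of order 1 at -5/6, modulus 5/6.
The radius of convergence is the smallest modulus among the singular points: 5/6.

The radius of convergence is 5/6.


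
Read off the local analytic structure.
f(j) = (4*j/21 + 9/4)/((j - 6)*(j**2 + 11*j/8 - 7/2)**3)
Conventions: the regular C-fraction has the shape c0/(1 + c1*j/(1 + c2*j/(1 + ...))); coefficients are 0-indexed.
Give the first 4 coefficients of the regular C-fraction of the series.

Taylor coefficients (expand at 0): a_0 = 3/343, a_1 = 1081/86436, a_2 = 4811/259308, a_3 = 6555257/304946208.
c0 = a_0 = 3/343. Peel one level at a time: if S = 1 + c*j/S' with S'(0) = 1, then c is the j-coefficient of S and S' = c*j/(S - 1).
S_1 = c0/f = 1 + (-1081/756)*j + (-43811/571536)*j^2 + ...; c1 = -1081/756.
S_2 = c1*j/(S_1 - 1) = 1 + (-43811/817236)*j + (220765535/458075912)*j^2 + ...; c2 = -43811/817236.
S_3 = c2*j/(S_2 - 1) = 1 + (5960669445/663035674)*j + ...; c3 = 5960669445/663035674.

The regular C-fraction coefficients are [3/343, -1081/756, -43811/817236, 5960669445/663035674].


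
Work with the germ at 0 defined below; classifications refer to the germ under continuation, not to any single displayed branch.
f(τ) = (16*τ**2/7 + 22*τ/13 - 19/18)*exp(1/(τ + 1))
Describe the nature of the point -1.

The point is an essential singularity.

The exponent 1/(τ - (-1)) has a pole at -1, so exp(1/(τ - (-1))) takes every nonzero value near it: an essential singularity (not a pole of any order).


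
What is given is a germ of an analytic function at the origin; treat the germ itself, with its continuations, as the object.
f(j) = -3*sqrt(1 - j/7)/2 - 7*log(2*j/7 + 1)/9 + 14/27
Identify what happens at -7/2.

The term (-7/9)*log(1 - j/(-7/2)) has argument 1 - -7/2/(-7/2) = 0 at -7/2: a logarithmic (infinitely-sheeted) branch point; the remaining terms are analytic or single-valued there.

The point is a logarithmic branch point.


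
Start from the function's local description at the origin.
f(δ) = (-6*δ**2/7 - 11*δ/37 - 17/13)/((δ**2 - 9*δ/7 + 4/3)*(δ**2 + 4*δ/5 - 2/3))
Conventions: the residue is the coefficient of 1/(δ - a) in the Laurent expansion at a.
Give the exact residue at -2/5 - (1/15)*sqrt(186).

The factor δ**2 + 4*δ/5 - 2/3 splits as (δ - a)(δ - a') with a = -2/5 - (1/15)*sqrt(186), a' = -2/5 + (1/15)*sqrt(186). At the order-1 pole a set g(δ) = (δ - a)*f(δ) = [(-6*δ**2/7 - 11*δ/37 - 17/13)/(δ**2 - 9*δ/7 + 4/3)] / (δ - a').
Simple pole: residue = g(a) at a = -2/5 - (1/15)*sqrt(186), which is -5554875/15686372 + (726545/15686372)*sqrt(186).

The residue is -5554875/15686372 + (726545/15686372)*sqrt(186).


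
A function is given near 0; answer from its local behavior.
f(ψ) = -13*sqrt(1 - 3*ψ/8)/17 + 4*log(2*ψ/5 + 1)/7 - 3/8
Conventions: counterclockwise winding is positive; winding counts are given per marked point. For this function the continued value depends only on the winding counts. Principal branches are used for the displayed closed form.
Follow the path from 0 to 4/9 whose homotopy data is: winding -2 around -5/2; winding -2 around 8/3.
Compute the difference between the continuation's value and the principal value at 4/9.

The rational part is single-valued and drops out of the difference; each branch term changes only by its own monodromy.
(4/7)*log(1 - ψ/(-5/2)): each positive loop around -5/2 adds 2*pi*i to the log, so winding -2 contributes (4/7)*(-2)*2*pi*i = -(16/7)*pi*i.
(-13/17)*sqrt(1 - ψ/(8/3)): winding -2 is even, the square root returns to the same sheet, contribution 0.
Summing the contributions at ψ = 4/9 gives -(16/7)*pi*i.

Continued minus principal equals -(16/7)*pi*i.


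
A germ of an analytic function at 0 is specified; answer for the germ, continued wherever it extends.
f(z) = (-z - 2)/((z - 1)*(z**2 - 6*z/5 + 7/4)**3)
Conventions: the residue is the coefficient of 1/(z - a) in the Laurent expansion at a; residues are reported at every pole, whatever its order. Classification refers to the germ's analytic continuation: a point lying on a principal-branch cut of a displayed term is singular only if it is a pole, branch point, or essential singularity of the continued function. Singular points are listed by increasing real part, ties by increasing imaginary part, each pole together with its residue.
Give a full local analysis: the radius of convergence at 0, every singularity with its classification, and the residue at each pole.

Radius of convergence at 0: 1.
At (3/5) - ((1/10)*sqrt(139))*i: a pole of order 3; residue (12000/29791) + ((1318356750/80007275629)*sqrt(139))*i.
At (3/5) + ((1/10)*sqrt(139))*i: a pole of order 3; residue (12000/29791) - ((1318356750/80007275629)*sqrt(139))*i.
At 1: a pole of order 1; residue -24000/29791.

Denominator factor (z**2 - 6*z/5 + 7/4)^3: discriminant -139/25, complex-conjugate roots (3/5) + ((1/10)*sqrt(139))*i and (3/5) - ((1/10)*sqrt(139))*i; poles of order 3, moduli (1/2)*sqrt(7) and (1/2)*sqrt(7).
Denominator factor (z - 1): pole of order 1 at 1, modulus 1.
The radius of convergence is the smallest modulus among the singular points: 1.
The factor z**2 - 6*z/5 + 7/4 splits as (z - a)(z - a') with a = (3/5) - ((1/10)*sqrt(139))*i, a' = (3/5) + ((1/10)*sqrt(139))*i. At the order-3 pole a set g(z) = (z - a)^3*f(z) = [(-z - 2)/(z - 1)] / (z - a')^3.
Order-3 pole: residue = g''(a)/2; g''((3/5) - ((1/10)*sqrt(139))*i) = (24000/29791) + ((2636713500/80007275629)*sqrt(139))*i, so the residue is (12000/29791) + ((1318356750/80007275629)*sqrt(139))*i.
The factor z**2 - 6*z/5 + 7/4 splits as (z - a)(z - a') with a = (3/5) + ((1/10)*sqrt(139))*i, a' = (3/5) - ((1/10)*sqrt(139))*i. At the order-3 pole a set g(z) = (z - a)^3*f(z) = [(-z - 2)/(z - 1)] / (z - a')^3.
Order-3 pole: residue = g''(a)/2; g''((3/5) + ((1/10)*sqrt(139))*i) = (24000/29791) - ((2636713500/80007275629)*sqrt(139))*i, so the residue is (12000/29791) - ((1318356750/80007275629)*sqrt(139))*i.
At the order-1 pole 1 set g(z) = (z - (1))*f(z) = (-z - 2)/(z**2 - 6*z/5 + 7/4)**3.
Simple pole: residue = g(a) at a = 1, which is -24000/29791.
List the singular points by increasing real part (a conjugate pair: the negative imaginary part first).


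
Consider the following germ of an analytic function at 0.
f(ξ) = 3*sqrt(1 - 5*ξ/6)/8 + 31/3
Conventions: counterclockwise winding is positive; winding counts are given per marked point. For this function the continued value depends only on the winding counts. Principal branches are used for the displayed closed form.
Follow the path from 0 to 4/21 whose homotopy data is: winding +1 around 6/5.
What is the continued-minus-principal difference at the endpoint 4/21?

The rational part is single-valued and drops out of the difference; each branch term changes only by its own monodromy.
(3/8)*sqrt(1 - ξ/(6/5)): winding +1 is odd, the square root flips sign, contributing -2*(3/8)*sqrt(1 - (4/21)/(6/5)) = -2*(3/8)*sqrt(53/63) = -(1/28)*sqrt(371).
Summing the contributions at ξ = 4/21 gives -(1/28)*sqrt(371).

Continued minus principal equals -(1/28)*sqrt(371).


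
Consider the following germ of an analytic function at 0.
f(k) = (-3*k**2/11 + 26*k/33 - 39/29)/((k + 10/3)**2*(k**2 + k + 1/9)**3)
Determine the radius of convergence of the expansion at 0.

The radius of convergence is 1/2 - (1/6)*sqrt(5).

Denominator factor (k + 10/3)^2: pole of order 2 at -10/3, modulus 10/3.
Denominator factor (k**2 + k + 1/9)^3: discriminant 5/9, real irrational roots -1/2 + (1/6)*sqrt(5) and -1/2 - (1/6)*sqrt(5); poles of order 3, moduli 1/2 - (1/6)*sqrt(5) and 1/2 + (1/6)*sqrt(5).
The radius of convergence is the smallest modulus among the singular points: 1/2 - (1/6)*sqrt(5).


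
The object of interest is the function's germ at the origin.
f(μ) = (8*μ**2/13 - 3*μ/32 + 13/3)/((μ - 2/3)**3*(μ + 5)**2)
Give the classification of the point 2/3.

The denominator factor μ - 2/3 vanishes at 2/3 and appears to the power 3; the numerator there equals 8507/1872, nonzero, and no other factor vanishes.
Hence a pole whose order is the multiplicity, 3.

The point is a pole of order 3.


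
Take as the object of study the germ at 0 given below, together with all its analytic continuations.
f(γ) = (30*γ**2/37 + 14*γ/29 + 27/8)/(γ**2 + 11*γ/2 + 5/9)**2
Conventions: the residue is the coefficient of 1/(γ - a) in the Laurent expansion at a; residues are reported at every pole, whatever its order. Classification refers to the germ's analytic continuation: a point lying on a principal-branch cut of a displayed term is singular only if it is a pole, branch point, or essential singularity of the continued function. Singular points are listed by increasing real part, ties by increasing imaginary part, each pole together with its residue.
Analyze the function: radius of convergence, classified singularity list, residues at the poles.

Radius of convergence at 0: 11/4 - (1/12)*sqrt(1009).
At -11/4 - (1/12)*sqrt(1009): a pole of order 2; residue (1157850/1092400913)*sqrt(1009).
At -11/4 + (1/12)*sqrt(1009): a pole of order 2; residue -(1157850/1092400913)*sqrt(1009).

Denominator factor (γ**2 + 11*γ/2 + 5/9)^2: discriminant 1009/36, real irrational roots -11/4 + (1/12)*sqrt(1009) and -11/4 - (1/12)*sqrt(1009); poles of order 2, moduli 11/4 - (1/12)*sqrt(1009) and 11/4 + (1/12)*sqrt(1009).
The radius of convergence is the smallest modulus among the singular points: 11/4 - (1/12)*sqrt(1009).
The factor γ**2 + 11*γ/2 + 5/9 splits as (γ - a)(γ - a') with a = -11/4 - (1/12)*sqrt(1009), a' = -11/4 + (1/12)*sqrt(1009). At the order-2 pole a set g(γ) = (γ - a)^2*f(γ) = [30*γ**2/37 + 14*γ/29 + 27/8] / (γ - a')^2.
Order-2 pole: residue = g'(a); g'(-11/4 - (1/12)*sqrt(1009)) = (1157850/1092400913)*sqrt(1009), so the residue is (1157850/1092400913)*sqrt(1009).
The factor γ**2 + 11*γ/2 + 5/9 splits as (γ - a)(γ - a') with a = -11/4 + (1/12)*sqrt(1009), a' = -11/4 - (1/12)*sqrt(1009). At the order-2 pole a set g(γ) = (γ - a)^2*f(γ) = [30*γ**2/37 + 14*γ/29 + 27/8] / (γ - a')^2.
Order-2 pole: residue = g'(a); g'(-11/4 + (1/12)*sqrt(1009)) = -(1157850/1092400913)*sqrt(1009), so the residue is -(1157850/1092400913)*sqrt(1009).
List the singular points by increasing real part (a conjugate pair: the negative imaginary part first).


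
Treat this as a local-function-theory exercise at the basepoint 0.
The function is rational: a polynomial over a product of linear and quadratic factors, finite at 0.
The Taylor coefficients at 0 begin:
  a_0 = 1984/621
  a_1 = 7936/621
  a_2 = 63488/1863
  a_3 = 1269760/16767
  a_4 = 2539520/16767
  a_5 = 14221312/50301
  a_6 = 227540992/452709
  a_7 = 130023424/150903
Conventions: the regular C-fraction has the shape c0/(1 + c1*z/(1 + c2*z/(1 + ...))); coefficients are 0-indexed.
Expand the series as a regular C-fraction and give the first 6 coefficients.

Taylor coefficients (read off): a_0 = 1984/621, a_1 = 7936/621, a_2 = 63488/1863, a_3 = 1269760/16767, a_4 = 2539520/16767, a_5 = 14221312/50301.
c0 = a_0 = 1984/621. Peel one level at a time: if S = 1 + c*z/S' with S'(0) = 1, then c is the z-coefficient of S and S' = c*z/(S - 1).
S_1 = c0/f = 1 + (-4)*z + (16/3)*z^2 + ...; c1 = -4.
S_2 = c1*z/(S_1 - 1) = 1 + (4/3)*z + (32/27)*z^2 + ...; c2 = 4/3.
S_3 = c2*z/(S_2 - 1) = 1 + (-8/9)*z + (16/81)*z^2 + ...; c3 = -8/9.
S_4 = c3*z/(S_3 - 1) = 1 + (2/9)*z + (4/27)*z^2 + ...; c4 = 2/9.
S_5 = c4*z/(S_4 - 1) = 1 + (-2/3)*z + ...; c5 = -2/3.

The regular C-fraction coefficients are [1984/621, -4, 4/3, -8/9, 2/9, -2/3].


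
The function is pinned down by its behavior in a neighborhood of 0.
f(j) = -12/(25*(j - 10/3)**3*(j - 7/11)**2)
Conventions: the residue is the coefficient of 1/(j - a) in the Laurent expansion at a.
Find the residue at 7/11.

The residue is 42693156/1568556025.

At the order-2 pole 7/11 set g(j) = (j - (7/11))^2*f(j) = -12/(25*(j - 10/3)**3).
Order-2 pole: residue = g'(a); g'(7/11) = 42693156/1568556025, so the residue is 42693156/1568556025.


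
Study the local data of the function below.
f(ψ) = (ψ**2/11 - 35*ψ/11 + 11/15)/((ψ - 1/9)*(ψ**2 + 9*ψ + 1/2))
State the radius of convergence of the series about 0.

The radius of convergence is 9/2 - (1/2)*sqrt(79).

Denominator factor (ψ**2 + 9*ψ + 1/2): discriminant 79, real irrational roots -9/2 + (1/2)*sqrt(79) and -9/2 - (1/2)*sqrt(79); poles of order 1, moduli 9/2 - (1/2)*sqrt(79) and 9/2 + (1/2)*sqrt(79).
Denominator factor (ψ - 1/9): pole of order 1 at 1/9, modulus 1/9.
The radius of convergence is the smallest modulus among the singular points: 9/2 - (1/2)*sqrt(79).


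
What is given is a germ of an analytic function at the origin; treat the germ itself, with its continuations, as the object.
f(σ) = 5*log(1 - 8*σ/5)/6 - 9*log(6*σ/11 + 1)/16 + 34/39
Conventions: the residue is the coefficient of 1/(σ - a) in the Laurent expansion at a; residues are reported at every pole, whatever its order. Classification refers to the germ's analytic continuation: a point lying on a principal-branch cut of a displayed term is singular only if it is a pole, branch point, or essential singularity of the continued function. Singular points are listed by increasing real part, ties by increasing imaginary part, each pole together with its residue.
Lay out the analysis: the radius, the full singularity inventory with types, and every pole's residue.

Radius of convergence at 0: 5/8.
At -11/6: a logarithmic branch point.
At 5/8: a logarithmic branch point.

Branch term (5/6)*log(1 - σ/(5/8)): its argument vanishes at σ = 5/8, a logarithmic branch point, modulus 5/8.
Branch term (-9/16)*log(1 - σ/(-11/6)): its argument vanishes at σ = -11/6, a logarithmic branch point, modulus 11/6.
The radius of convergence is the smallest modulus among the singular points: 5/8.
List the singular points by increasing real part (a conjugate pair: the negative imaginary part first).


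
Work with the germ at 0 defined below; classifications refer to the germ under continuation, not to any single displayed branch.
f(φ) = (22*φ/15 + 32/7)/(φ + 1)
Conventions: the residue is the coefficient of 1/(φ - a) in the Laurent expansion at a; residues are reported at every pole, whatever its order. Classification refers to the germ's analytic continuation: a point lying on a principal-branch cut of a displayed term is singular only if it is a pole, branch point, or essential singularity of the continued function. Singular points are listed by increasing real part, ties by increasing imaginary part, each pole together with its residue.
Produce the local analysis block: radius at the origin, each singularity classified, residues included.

Radius of convergence at 0: 1.
At -1: a pole of order 1; residue 326/105.

Denominator factor (φ + 1): pole of order 1 at -1, modulus 1.
The radius of convergence is the smallest modulus among the singular points: 1.
At the order-1 pole -1 set g(φ) = (φ - (-1))*f(φ) = 22*φ/15 + 32/7.
Simple pole: residue = g(a) at a = -1, which is 326/105.


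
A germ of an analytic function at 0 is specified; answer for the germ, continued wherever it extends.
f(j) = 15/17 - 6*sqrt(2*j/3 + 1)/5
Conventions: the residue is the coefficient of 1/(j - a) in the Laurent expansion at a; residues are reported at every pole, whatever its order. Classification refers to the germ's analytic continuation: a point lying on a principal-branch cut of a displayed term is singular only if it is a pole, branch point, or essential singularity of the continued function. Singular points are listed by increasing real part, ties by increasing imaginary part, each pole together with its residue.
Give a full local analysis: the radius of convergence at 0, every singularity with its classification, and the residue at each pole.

Branch term (-6/5)*sqrt(1 - j/(-3/2)): its argument vanishes at j = -3/2, a square-root branch point, modulus 3/2.
The radius of convergence is the smallest modulus among the singular points: 3/2.

Radius of convergence at 0: 3/2.
At -3/2: an algebraic (square-root) branch point.


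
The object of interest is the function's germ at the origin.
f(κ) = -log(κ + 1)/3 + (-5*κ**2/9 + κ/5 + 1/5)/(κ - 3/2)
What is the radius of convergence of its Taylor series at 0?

The radius of convergence is 1.

Denominator factor (κ - 3/2): pole of order 1 at 3/2, modulus 3/2.
Branch term (-1/3)*log(1 - κ/(-1)): its argument vanishes at κ = -1, a logarithmic branch point, modulus 1.
The radius of convergence is the smallest modulus among the singular points: 1.


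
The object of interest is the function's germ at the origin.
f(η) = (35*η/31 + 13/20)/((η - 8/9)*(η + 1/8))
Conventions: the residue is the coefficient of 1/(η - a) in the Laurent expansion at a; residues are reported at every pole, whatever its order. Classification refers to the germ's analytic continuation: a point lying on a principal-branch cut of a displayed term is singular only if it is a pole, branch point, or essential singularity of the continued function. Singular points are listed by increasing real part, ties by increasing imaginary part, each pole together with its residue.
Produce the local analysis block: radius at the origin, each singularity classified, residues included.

Radius of convergence at 0: 1/8.
At -1/8: a pole of order 1; residue -5679/11315.
At 8/9: a pole of order 1; residue 18454/11315.

Denominator factor (η - 8/9): pole of order 1 at 8/9, modulus 8/9.
Denominator factor (η + 1/8): pole of order 1 at -1/8, modulus 1/8.
The radius of convergence is the smallest modulus among the singular points: 1/8.
At the order-1 pole -1/8 set g(η) = (η - (-1/8))*f(η) = (35*η/31 + 13/20)/(η - 8/9).
Simple pole: residue = g(a) at a = -1/8, which is -5679/11315.
At the order-1 pole 8/9 set g(η) = (η - (8/9))*f(η) = (35*η/31 + 13/20)/(η + 1/8).
Simple pole: residue = g(a) at a = 8/9, which is 18454/11315.
List the singular points by increasing real part (a conjugate pair: the negative imaginary part first).


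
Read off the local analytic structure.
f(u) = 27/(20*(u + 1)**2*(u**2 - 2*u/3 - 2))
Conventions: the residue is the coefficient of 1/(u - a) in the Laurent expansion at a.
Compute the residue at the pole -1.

The residue is 162/5.

At the order-2 pole -1 set g(u) = (u - (-1))^2*f(u) = 27/(20*(u**2 - 2*u/3 - 2)).
Order-2 pole: residue = g'(a); g'(-1) = 162/5, so the residue is 162/5.


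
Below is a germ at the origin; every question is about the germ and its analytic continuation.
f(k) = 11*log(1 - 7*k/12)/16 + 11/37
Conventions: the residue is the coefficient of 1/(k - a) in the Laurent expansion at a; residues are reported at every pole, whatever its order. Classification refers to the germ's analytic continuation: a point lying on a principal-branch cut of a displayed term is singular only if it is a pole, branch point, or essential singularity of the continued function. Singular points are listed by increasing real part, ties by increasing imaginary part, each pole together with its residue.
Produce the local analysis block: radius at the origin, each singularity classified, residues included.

Branch term (11/16)*log(1 - k/(12/7)): its argument vanishes at k = 12/7, a logarithmic branch point, modulus 12/7.
The radius of convergence is the smallest modulus among the singular points: 12/7.

Radius of convergence at 0: 12/7.
At 12/7: a logarithmic branch point.


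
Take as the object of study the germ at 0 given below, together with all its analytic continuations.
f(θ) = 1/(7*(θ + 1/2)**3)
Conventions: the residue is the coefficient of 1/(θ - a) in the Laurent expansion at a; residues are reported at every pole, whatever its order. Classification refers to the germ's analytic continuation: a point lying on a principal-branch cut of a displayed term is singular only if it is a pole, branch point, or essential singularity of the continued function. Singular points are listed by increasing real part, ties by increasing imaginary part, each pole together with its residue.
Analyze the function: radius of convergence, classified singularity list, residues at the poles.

Denominator factor (θ + 1/2)^3: pole of order 3 at -1/2, modulus 1/2.
The radius of convergence is the smallest modulus among the singular points: 1/2.
At the order-3 pole -1/2 set g(θ) = (θ - (-1/2))^3*f(θ) = 1/7.
Order-3 pole: residue = g''(a)/2; g''(-1/2) = 0, so the residue is 0.

Radius of convergence at 0: 1/2.
At -1/2: a pole of order 3; residue 0.


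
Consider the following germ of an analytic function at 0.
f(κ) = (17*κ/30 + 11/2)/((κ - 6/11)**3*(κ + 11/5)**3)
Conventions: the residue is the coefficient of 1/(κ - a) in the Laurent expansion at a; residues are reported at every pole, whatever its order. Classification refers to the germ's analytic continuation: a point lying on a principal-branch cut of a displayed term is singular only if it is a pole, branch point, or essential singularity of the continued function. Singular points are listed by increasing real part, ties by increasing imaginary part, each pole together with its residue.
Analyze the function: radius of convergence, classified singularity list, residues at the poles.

Denominator factor (κ + 11/5)^3: pole of order 3 at -11/5, modulus 11/5.
Denominator factor (κ - 6/11)^3: pole of order 3 at 6/11, modulus 6/11.
The radius of convergence is the smallest modulus among the singular points: 6/11.
At the order-3 pole -11/5 set g(κ) = (κ - (-11/5))^3*f(κ) = (17*κ/30 + 11/2)/(κ - 6/11)**3.
Order-3 pole: residue = g''(a)/2; g''(-11/5) = -30385565375/78502725751, so the residue is -30385565375/157005451502.
At the order-3 pole 6/11 set g(κ) = (κ - (6/11))^3*f(κ) = (17*κ/30 + 11/2)/(κ + 11/5)**3.
Order-3 pole: residue = g''(a)/2; g''(6/11) = 30385565375/78502725751, so the residue is 30385565375/157005451502.
List the singular points by increasing real part (a conjugate pair: the negative imaginary part first).

Radius of convergence at 0: 6/11.
At -11/5: a pole of order 3; residue -30385565375/157005451502.
At 6/11: a pole of order 3; residue 30385565375/157005451502.


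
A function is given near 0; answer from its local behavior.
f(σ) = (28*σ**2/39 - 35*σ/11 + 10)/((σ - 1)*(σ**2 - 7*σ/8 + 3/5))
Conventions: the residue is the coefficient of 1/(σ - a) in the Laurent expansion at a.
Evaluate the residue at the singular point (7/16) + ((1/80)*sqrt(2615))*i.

The residue is (-60194/12441) + ((795902/6506643)*sqrt(2615))*i.

The factor σ**2 - 7*σ/8 + 3/5 splits as (σ - a)(σ - a') with a = (7/16) + ((1/80)*sqrt(2615))*i, a' = (7/16) - ((1/80)*sqrt(2615))*i. At the order-1 pole a set g(σ) = (σ - a)*f(σ) = [(28*σ**2/39 - 35*σ/11 + 10)/(σ - 1)] / (σ - a').
Simple pole: residue = g(a) at a = (7/16) + ((1/80)*sqrt(2615))*i, which is (-60194/12441) + ((795902/6506643)*sqrt(2615))*i.


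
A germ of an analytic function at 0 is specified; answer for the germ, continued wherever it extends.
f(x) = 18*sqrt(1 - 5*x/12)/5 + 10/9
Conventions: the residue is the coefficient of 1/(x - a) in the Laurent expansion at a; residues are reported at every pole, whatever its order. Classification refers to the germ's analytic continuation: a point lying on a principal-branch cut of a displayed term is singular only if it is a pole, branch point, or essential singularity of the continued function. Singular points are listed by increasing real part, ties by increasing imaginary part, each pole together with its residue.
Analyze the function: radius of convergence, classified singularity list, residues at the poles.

Radius of convergence at 0: 12/5.
At 12/5: an algebraic (square-root) branch point.

Branch term (18/5)*sqrt(1 - x/(12/5)): its argument vanishes at x = 12/5, a square-root branch point, modulus 12/5.
The radius of convergence is the smallest modulus among the singular points: 12/5.


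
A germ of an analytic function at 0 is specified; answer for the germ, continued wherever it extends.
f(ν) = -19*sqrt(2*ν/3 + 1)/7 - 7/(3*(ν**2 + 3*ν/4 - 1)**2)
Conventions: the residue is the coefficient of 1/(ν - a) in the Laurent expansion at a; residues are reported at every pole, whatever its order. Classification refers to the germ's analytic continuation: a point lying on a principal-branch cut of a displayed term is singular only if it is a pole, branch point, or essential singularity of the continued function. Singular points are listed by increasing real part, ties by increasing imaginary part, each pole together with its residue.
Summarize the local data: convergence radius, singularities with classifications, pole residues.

Radius of convergence at 0: -3/8 + (1/8)*sqrt(73).
At -3/2: an algebraic (square-root) branch point.
At -3/8 - (1/8)*sqrt(73): a pole of order 2; residue -(896/15987)*sqrt(73).
At -3/8 + (1/8)*sqrt(73): a pole of order 2; residue (896/15987)*sqrt(73).

Denominator factor (ν**2 + 3*ν/4 - 1)^2: discriminant 73/16, real irrational roots -3/8 + (1/8)*sqrt(73) and -3/8 - (1/8)*sqrt(73); poles of order 2, moduli -3/8 + (1/8)*sqrt(73) and 3/8 + (1/8)*sqrt(73).
Branch term (-19/7)*sqrt(1 - ν/(-3/2)): its argument vanishes at ν = -3/2, a square-root branch point, modulus 3/2.
The radius of convergence is the smallest modulus among the singular points: -3/8 + (1/8)*sqrt(73).
The branch term is analytic at -3/8 - (1/8)*sqrt(73) and contributes nothing to the residue; only the rational part matters.
The factor ν**2 + 3*ν/4 - 1 splits as (ν - a)(ν - a') with a = -3/8 - (1/8)*sqrt(73), a' = -3/8 + (1/8)*sqrt(73). At the order-2 pole a set g(ν) = (ν - a)^2*(rational part) = [-7/3] / (ν - a')^2.
Order-2 pole: residue = g'(a); g'(-3/8 - (1/8)*sqrt(73)) = -(896/15987)*sqrt(73), so the residue is -(896/15987)*sqrt(73).
The branch term is analytic at -3/8 + (1/8)*sqrt(73) and contributes nothing to the residue; only the rational part matters.
The factor ν**2 + 3*ν/4 - 1 splits as (ν - a)(ν - a') with a = -3/8 + (1/8)*sqrt(73), a' = -3/8 - (1/8)*sqrt(73). At the order-2 pole a set g(ν) = (ν - a)^2*(rational part) = [-7/3] / (ν - a')^2.
Order-2 pole: residue = g'(a); g'(-3/8 + (1/8)*sqrt(73)) = (896/15987)*sqrt(73), so the residue is (896/15987)*sqrt(73).
List the singular points by increasing real part (a conjugate pair: the negative imaginary part first).


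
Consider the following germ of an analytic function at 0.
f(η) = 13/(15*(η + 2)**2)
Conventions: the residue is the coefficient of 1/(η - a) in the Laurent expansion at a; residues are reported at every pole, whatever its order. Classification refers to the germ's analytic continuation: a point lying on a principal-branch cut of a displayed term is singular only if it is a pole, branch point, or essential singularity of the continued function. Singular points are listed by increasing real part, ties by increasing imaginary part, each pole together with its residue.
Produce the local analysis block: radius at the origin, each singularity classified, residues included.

Denominator factor (η + 2)^2: pole of order 2 at -2, modulus 2.
The radius of convergence is the smallest modulus among the singular points: 2.
At the order-2 pole -2 set g(η) = (η - (-2))^2*f(η) = 13/15.
Order-2 pole: residue = g'(a); g'(-2) = 0, so the residue is 0.

Radius of convergence at 0: 2.
At -2: a pole of order 2; residue 0.


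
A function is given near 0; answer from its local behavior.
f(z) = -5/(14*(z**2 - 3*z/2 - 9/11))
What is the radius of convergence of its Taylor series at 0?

Denominator factor (z**2 - 3*z/2 - 9/11): discriminant 243/44, real irrational roots 3/4 + (9/44)*sqrt(33) and 3/4 - (9/44)*sqrt(33); poles of order 1, moduli 3/4 + (9/44)*sqrt(33) and -3/4 + (9/44)*sqrt(33).
The radius of convergence is the smallest modulus among the singular points: -3/4 + (9/44)*sqrt(33).

The radius of convergence is -3/4 + (9/44)*sqrt(33).


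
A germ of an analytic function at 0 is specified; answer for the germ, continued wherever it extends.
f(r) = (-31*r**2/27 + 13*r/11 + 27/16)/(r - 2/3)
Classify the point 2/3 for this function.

The denominator factor r - 2/3 vanishes at 2/3 and appears to the power 1; the numerator there equals 84043/42768, nonzero, and no other factor vanishes.
Hence a pole whose order is the multiplicity, 1.

The point is a pole of order 1.


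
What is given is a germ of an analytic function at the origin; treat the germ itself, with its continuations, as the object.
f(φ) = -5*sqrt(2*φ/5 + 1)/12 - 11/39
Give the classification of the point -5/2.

The term (-5/12)*sqrt(1 - φ/(-5/2)) has argument 1 - -5/2/(-5/2) = 0 at -5/2: a square-root (algebraic, two-sheeted) branch point; the remaining terms are analytic or single-valued there.

The point is an algebraic (square-root) branch point.


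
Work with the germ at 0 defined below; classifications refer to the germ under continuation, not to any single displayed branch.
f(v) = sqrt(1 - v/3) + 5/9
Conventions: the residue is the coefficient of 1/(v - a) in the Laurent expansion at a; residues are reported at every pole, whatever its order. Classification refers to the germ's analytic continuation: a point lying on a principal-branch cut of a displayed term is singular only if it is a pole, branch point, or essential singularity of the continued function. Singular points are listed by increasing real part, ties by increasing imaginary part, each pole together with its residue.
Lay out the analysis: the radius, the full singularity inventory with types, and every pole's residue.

Radius of convergence at 0: 3.
At 3: an algebraic (square-root) branch point.

Branch term (1)*sqrt(1 - v/(3)): its argument vanishes at v = 3, a square-root branch point, modulus 3.
The radius of convergence is the smallest modulus among the singular points: 3.


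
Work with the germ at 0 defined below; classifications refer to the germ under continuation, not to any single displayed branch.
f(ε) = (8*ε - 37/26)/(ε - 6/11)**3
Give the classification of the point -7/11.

The point is a regular point.

Denominator factors: ε - 6/11 = -13/11 at ε = -7/11 — none vanishes.
So the germ continues analytically to -7/11.


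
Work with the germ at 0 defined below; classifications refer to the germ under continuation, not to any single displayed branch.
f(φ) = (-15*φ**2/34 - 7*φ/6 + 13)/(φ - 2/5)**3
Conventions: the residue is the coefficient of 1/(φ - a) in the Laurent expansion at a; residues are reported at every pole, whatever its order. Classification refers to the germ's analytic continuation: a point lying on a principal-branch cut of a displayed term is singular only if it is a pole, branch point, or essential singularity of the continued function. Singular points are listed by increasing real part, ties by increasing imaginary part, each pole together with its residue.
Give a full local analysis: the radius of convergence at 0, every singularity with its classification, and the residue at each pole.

Denominator factor (φ - 2/5)^3: pole of order 3 at 2/5, modulus 2/5.
The radius of convergence is the smallest modulus among the singular points: 2/5.
At the order-3 pole 2/5 set g(φ) = (φ - (2/5))^3*f(φ) = -15*φ**2/34 - 7*φ/6 + 13.
Order-3 pole: residue = g''(a)/2; g''(2/5) = -15/17, so the residue is -15/34.

Radius of convergence at 0: 2/5.
At 2/5: a pole of order 3; residue -15/34.


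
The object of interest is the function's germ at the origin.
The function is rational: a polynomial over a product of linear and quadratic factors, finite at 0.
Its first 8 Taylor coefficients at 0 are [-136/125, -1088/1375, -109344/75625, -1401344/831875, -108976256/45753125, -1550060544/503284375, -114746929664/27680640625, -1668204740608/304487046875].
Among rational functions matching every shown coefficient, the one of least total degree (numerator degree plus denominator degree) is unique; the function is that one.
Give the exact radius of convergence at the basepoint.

No rational of total degree below 2 reproduces all 8 coefficients; solving the [0/2] Pade equations on them gives f(z) = 34/(25*(z**2 + 10*z/11 - 5/4)), whose expansion matches every shown term.
Denominator factor (z**2 + 10*z/11 - 5/4): discriminant 705/121, real irrational roots -5/11 + (1/22)*sqrt(705) and -5/11 - (1/22)*sqrt(705); poles of order 1, moduli -5/11 + (1/22)*sqrt(705) and 5/11 + (1/22)*sqrt(705).
The radius of convergence is the smallest modulus among the singular points: -5/11 + (1/22)*sqrt(705).

The radius of convergence is -5/11 + (1/22)*sqrt(705).


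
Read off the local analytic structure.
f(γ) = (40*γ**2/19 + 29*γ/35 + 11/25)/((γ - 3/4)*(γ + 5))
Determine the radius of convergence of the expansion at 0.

The radius of convergence is 3/4.

Denominator factor (γ - 3/4): pole of order 1 at 3/4, modulus 3/4.
Denominator factor (γ + 5): pole of order 1 at -5, modulus 5.
The radius of convergence is the smallest modulus among the singular points: 3/4.


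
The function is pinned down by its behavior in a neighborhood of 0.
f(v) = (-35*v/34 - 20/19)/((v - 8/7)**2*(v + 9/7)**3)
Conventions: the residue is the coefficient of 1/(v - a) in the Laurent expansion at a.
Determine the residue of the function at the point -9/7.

At the order-3 pole -9/7 set g(v) = (v - (-9/7))^3*f(v) = (-35*v/34 - 20/19)/(v - 8/7)**2.
Order-3 pole: residue = g''(a)/2; g''(-9/7) = -6494705/26977283, so the residue is -6494705/53954566.

The residue is -6494705/53954566.


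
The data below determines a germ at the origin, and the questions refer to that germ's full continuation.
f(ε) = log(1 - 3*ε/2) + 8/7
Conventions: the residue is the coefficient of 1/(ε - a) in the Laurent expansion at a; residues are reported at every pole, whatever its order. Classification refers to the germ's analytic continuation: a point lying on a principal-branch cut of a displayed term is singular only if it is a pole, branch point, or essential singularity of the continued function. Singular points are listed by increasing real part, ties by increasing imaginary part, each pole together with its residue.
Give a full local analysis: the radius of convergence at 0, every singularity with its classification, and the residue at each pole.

Radius of convergence at 0: 2/3.
At 2/3: a logarithmic branch point.

Branch term (1)*log(1 - ε/(2/3)): its argument vanishes at ε = 2/3, a logarithmic branch point, modulus 2/3.
The radius of convergence is the smallest modulus among the singular points: 2/3.


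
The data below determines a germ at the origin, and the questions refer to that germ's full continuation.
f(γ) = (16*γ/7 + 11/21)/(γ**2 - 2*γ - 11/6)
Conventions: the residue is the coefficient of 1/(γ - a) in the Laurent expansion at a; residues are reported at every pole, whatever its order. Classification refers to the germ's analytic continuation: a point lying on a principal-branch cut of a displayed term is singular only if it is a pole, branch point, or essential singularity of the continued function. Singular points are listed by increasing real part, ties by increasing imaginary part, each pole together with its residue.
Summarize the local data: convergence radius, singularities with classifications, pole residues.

Radius of convergence at 0: -1 + (1/6)*sqrt(102).
At 1 - (1/6)*sqrt(102): a pole of order 1; residue 8/7 - (59/714)*sqrt(102).
At 1 + (1/6)*sqrt(102): a pole of order 1; residue 8/7 + (59/714)*sqrt(102).

Denominator factor (γ**2 - 2*γ - 11/6): discriminant 34/3, real irrational roots 1 + (1/6)*sqrt(102) and 1 - (1/6)*sqrt(102); poles of order 1, moduli 1 + (1/6)*sqrt(102) and -1 + (1/6)*sqrt(102).
The radius of convergence is the smallest modulus among the singular points: -1 + (1/6)*sqrt(102).
The factor γ**2 - 2*γ - 11/6 splits as (γ - a)(γ - a') with a = 1 - (1/6)*sqrt(102), a' = 1 + (1/6)*sqrt(102). At the order-1 pole a set g(γ) = (γ - a)*f(γ) = [16*γ/7 + 11/21] / (γ - a').
Simple pole: residue = g(a) at a = 1 - (1/6)*sqrt(102), which is 8/7 - (59/714)*sqrt(102).
The factor γ**2 - 2*γ - 11/6 splits as (γ - a)(γ - a') with a = 1 + (1/6)*sqrt(102), a' = 1 - (1/6)*sqrt(102). At the order-1 pole a set g(γ) = (γ - a)*f(γ) = [16*γ/7 + 11/21] / (γ - a').
Simple pole: residue = g(a) at a = 1 + (1/6)*sqrt(102), which is 8/7 + (59/714)*sqrt(102).
List the singular points by increasing real part (a conjugate pair: the negative imaginary part first).


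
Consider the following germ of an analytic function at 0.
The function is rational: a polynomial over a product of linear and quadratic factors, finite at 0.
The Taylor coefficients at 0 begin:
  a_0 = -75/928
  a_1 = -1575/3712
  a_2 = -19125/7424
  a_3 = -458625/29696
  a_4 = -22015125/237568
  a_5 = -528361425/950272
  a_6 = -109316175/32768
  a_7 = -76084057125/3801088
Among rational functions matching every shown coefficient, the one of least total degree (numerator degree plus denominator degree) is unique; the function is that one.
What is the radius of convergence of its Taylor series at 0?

The radius of convergence is 1/6.

No rational of total degree below 4 reproduces all 8 coefficients; solving the [0/4] Pade equations on them gives f(β) = 25/(29*(β - 1/6)*(β + 4)**3), whose expansion matches every shown term.
Denominator factor (β - 1/6): pole of order 1 at 1/6, modulus 1/6.
Denominator factor (β + 4)^3: pole of order 3 at -4, modulus 4.
The radius of convergence is the smallest modulus among the singular points: 1/6.


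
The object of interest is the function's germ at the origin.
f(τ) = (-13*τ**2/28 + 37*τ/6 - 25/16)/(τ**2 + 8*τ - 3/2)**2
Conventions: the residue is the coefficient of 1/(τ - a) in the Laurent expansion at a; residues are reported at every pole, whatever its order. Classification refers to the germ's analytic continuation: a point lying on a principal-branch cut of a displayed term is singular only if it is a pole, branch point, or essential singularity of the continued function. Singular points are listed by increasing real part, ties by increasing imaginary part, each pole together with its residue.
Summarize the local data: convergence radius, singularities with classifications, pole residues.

Denominator factor (τ**2 + 8*τ - 3/2)^2: discriminant 70, real irrational roots -4 + (1/2)*sqrt(70) and -4 - (1/2)*sqrt(70); poles of order 2, moduli -4 + (1/2)*sqrt(70) and 4 + (1/2)*sqrt(70).
The radius of convergence is the smallest modulus among the singular points: -4 + (1/2)*sqrt(70).
The factor τ**2 + 8*τ - 3/2 splits as (τ - a)(τ - a') with a = -4 - (1/2)*sqrt(70), a' = -4 + (1/2)*sqrt(70). At the order-2 pole a set g(τ) = (τ - a)^2*f(τ) = [-13*τ**2/28 + 37*τ/6 - 25/16] / (τ - a')^2.
Order-2 pole: residue = g'(a); g'(-4 - (1/2)*sqrt(70)) = -(8579/823200)*sqrt(70), so the residue is -(8579/823200)*sqrt(70).
The factor τ**2 + 8*τ - 3/2 splits as (τ - a)(τ - a') with a = -4 + (1/2)*sqrt(70), a' = -4 - (1/2)*sqrt(70). At the order-2 pole a set g(τ) = (τ - a)^2*f(τ) = [-13*τ**2/28 + 37*τ/6 - 25/16] / (τ - a')^2.
Order-2 pole: residue = g'(a); g'(-4 + (1/2)*sqrt(70)) = (8579/823200)*sqrt(70), so the residue is (8579/823200)*sqrt(70).
List the singular points by increasing real part (a conjugate pair: the negative imaginary part first).

Radius of convergence at 0: -4 + (1/2)*sqrt(70).
At -4 - (1/2)*sqrt(70): a pole of order 2; residue -(8579/823200)*sqrt(70).
At -4 + (1/2)*sqrt(70): a pole of order 2; residue (8579/823200)*sqrt(70).
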